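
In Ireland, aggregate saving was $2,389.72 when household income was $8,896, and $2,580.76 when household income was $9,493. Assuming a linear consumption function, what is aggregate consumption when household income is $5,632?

C = 4286.76

MPS = ΔS/ΔY = (2580.76 − 2389.72)/(9493 − 8896) = 191.04/597 = 0.32
MPC = 1 − MPS = 0.68
Autonomous saving = 2389.72 − 0.32(8896) = -457, so a = 457
C = 457 + 0.68(5632) = 457 + 3829.76 = 4286.76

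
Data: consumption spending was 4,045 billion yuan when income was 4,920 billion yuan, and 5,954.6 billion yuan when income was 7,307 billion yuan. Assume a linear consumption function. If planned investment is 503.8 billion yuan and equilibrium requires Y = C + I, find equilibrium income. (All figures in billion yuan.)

Y = 3064

MPC = (5954.6 − 4045)/(7307 − 4920) = 1909.6/2387 = 0.8
a = 4045 − 0.8(4920) = 109
Equilibrium: Y = 109 + 0.8Y + 503.8
0.2Y = 612.8, so Y = 612.8/0.2 = 3064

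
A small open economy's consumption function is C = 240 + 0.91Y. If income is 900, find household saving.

S = -159

C = 240 + 0.91(900) = 240 + 819 = 1059
S = Y − C = 900 − 1059 = -159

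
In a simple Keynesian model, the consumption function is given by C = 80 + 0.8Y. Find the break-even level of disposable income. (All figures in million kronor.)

Y = 400

At break-even, C = Y: 80 + 0.8Y = Y
0.2Y = 80, so Y = 80/0.2 = 400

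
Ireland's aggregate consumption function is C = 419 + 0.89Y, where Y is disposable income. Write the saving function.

S = -419 + 0.11Y

S = Y − C = Y − (419 + 0.89Y) = -419 + (1 − 0.89)Y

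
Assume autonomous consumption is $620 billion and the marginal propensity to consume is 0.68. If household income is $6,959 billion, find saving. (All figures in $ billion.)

S = 1606.88

C = 620 + 0.68(6959) = 620 + 4732.12 = 5352.12
S = Y − C = 6959 − 5352.12 = 1606.88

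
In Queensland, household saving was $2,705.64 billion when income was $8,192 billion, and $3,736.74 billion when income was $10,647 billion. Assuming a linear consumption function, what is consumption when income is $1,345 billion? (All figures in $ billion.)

C = 1515.1

MPS = ΔS/ΔY = (3736.74 − 2705.64)/(10647 − 8192) = 1031.1/2455 = 0.42
MPC = 1 − MPS = 0.58
Autonomous saving = 2705.64 − 0.42(8192) = -735, so a = 735
C = 735 + 0.58(1345) = 735 + 780.1 = 1515.1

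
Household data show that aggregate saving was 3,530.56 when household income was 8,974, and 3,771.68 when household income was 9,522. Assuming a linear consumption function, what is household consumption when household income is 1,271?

C = 1129.76

MPS = ΔS/ΔY = (3771.68 − 3530.56)/(9522 − 8974) = 241.12/548 = 0.44
MPC = 1 − MPS = 0.56
Autonomous saving = 3530.56 − 0.44(8974) = -418, so a = 418
C = 418 + 0.56(1271) = 418 + 711.76 = 1129.76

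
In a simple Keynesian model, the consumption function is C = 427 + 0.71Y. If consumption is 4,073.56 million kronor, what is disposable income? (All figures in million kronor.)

Y = 5136

427 + 0.71Y = 4073.56
0.71Y = 3646.56, so Y = 3646.56/0.71 = 5136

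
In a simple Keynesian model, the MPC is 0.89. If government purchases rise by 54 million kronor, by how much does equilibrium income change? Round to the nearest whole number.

ΔY ≈ 491

The multiplier is 1/(1 − MPC) = 1/0.11.
ΔY = 54/0.11 = 490.91 ≈ 491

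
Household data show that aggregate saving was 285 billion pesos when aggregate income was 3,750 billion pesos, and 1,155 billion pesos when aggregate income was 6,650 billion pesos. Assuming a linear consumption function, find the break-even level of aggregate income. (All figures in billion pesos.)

MPS = ΔS/ΔY = (1155 − 285)/(6650 − 3750) = 870/2900 = 0.3
MPC = 1 − MPS = 0.7
From S(3750) = 285: −a + 0.3(3750) = 285, so a = 1125 − 285 = 840
Break-even (S = 0): Y = a/MPS = 840/0.3 = 2800

Y = 2800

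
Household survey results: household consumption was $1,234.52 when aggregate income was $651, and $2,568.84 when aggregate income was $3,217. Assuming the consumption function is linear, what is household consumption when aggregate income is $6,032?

C = 4032.64

MPC = (2568.84 − 1234.52)/(3217 − 651) = 1334.32/2566 = 0.52
a = 1234.52 − 0.52(651) = 1234.52 − 338.52 = 896
C = 896 + 0.52(6032) = 896 + 3136.64 = 4032.64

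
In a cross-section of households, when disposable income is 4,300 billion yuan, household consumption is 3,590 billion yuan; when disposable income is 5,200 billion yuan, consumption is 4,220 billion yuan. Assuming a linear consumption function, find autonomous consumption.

a = 580

MPC = ΔC/ΔY = (4220 − 3590)/(5200 − 4300) = 630/900 = 0.7
a = C − MPC·Y = 3590 − 0.7(4300) = 3590 − 3010 = 580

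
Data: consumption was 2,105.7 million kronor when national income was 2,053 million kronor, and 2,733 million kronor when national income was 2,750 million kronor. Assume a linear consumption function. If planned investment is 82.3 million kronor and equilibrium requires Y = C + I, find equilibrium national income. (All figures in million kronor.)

MPC = (2733 − 2105.7)/(2750 − 2053) = 627.3/697 = 0.9
a = 2105.7 − 0.9(2053) = 258
Equilibrium: Y = 258 + 0.9Y + 82.3
0.1Y = 340.3, so Y = 340.3/0.1 = 3403

Y = 3403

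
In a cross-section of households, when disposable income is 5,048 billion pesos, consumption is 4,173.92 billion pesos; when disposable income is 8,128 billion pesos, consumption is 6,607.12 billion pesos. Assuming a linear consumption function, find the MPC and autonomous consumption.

MPC = ΔC/ΔY = (6607.12 − 4173.92)/(8128 − 5048) = 2433.2/3080 = 0.79
a = C − MPC·Y = 4173.92 − 0.79(5048) = 4173.92 − 3987.92 = 186

MPC = 0.79; a = 186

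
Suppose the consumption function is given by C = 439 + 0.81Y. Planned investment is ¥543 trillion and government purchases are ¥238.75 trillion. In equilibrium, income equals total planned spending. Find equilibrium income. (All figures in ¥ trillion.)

Y = 6425

Y = C + I + G = 439 + 0.81Y + 543 + 238.75
Y − 0.81Y = 1220.75
0.19Y = 1220.75, so Y = 1220.75/0.19 = 6425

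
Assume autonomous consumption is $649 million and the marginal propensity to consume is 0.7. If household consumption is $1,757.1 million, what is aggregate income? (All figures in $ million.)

Y = 1583

649 + 0.7Y = 1757.1
0.7Y = 1108.1, so Y = 1108.1/0.7 = 1583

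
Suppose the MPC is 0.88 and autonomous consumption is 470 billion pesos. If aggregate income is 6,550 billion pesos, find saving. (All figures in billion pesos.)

S = 316

C = 470 + 0.88(6550) = 470 + 5764 = 6234
S = Y − C = 6550 − 6234 = 316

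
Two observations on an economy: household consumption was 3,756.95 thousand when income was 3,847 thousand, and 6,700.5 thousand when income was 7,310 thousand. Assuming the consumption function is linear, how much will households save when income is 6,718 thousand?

MPC = (6700.5 − 3756.95)/(7310 − 3847) = 2943.55/3463 = 0.85
a = 3756.95 − 0.85(3847) = 3756.95 − 3269.95 = 487
C = 487 + 0.85(6718) = 6197.3
S = 6718 − 6197.3 = 520.7

S = 520.7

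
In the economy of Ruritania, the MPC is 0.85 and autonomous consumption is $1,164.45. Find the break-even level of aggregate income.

Y = 7763

At break-even, C = Y: 1164.45 + 0.85Y = Y
0.15Y = 1164.45, so Y = 1164.45/0.15 = 7763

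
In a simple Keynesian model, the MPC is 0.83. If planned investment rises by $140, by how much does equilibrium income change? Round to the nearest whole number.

ΔY ≈ 824

The multiplier is 1/(1 − MPC) = 1/0.17.
ΔY = 140/0.17 = 823.53 ≈ 824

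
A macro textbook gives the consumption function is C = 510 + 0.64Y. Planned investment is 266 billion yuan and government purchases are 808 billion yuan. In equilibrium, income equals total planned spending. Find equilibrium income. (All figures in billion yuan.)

Y = C + I + G = 510 + 0.64Y + 266 + 808
Y − 0.64Y = 1584
0.36Y = 1584, so Y = 1584/0.36 = 4400

Y = 4400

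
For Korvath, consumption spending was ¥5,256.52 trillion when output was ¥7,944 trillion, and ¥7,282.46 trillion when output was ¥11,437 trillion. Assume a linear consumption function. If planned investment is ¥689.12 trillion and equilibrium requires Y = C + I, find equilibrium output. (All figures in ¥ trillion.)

Y = 3186

MPC = (7282.46 − 5256.52)/(11437 − 7944) = 2025.94/3493 = 0.58
a = 5256.52 − 0.58(7944) = 649
Equilibrium: Y = 649 + 0.58Y + 689.12
0.42Y = 1338.12, so Y = 1338.12/0.42 = 3186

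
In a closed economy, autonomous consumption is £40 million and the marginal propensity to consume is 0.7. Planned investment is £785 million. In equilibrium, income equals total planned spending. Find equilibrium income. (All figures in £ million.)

Y = C + I = 40 + 0.7Y + 785
Y − 0.7Y = 825
0.3Y = 825, so Y = 825/0.3 = 2750

Y = 2750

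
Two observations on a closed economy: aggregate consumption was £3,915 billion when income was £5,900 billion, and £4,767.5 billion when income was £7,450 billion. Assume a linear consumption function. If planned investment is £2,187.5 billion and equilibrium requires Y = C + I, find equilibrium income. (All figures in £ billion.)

MPC = (4767.5 − 3915)/(7450 − 5900) = 852.5/1550 = 0.55
a = 3915 − 0.55(5900) = 670
Equilibrium: Y = 670 + 0.55Y + 2187.5
0.45Y = 2857.5, so Y = 2857.5/0.45 = 6350

Y = 6350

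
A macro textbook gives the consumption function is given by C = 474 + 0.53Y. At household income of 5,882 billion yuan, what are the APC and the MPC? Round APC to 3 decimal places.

APC = 0.611; MPC = 0.53

MPC = 0.53 (the slope of the consumption function)
C = 474 + 0.53(5882) = 3591.46, so APC = 3591.46/5882 = 0.611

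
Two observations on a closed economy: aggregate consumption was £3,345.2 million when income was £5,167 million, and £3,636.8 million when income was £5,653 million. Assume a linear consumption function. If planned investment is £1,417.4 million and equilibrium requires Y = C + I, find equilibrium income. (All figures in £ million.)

Y = 4156

MPC = (3636.8 − 3345.2)/(5653 − 5167) = 291.6/486 = 0.6
a = 3345.2 − 0.6(5167) = 245
Equilibrium: Y = 245 + 0.6Y + 1417.4
0.4Y = 1662.4, so Y = 1662.4/0.4 = 4156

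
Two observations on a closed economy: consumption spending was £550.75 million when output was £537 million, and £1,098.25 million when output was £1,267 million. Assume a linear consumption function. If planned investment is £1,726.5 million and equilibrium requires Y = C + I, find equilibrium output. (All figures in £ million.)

Y = 7498

MPC = (1098.25 − 550.75)/(1267 − 537) = 547.5/730 = 0.75
a = 550.75 − 0.75(537) = 148
Equilibrium: Y = 148 + 0.75Y + 1726.5
0.25Y = 1874.5, so Y = 1874.5/0.25 = 7498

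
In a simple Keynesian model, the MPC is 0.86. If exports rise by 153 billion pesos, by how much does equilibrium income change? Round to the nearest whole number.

ΔY ≈ 1093

The multiplier is 1/(1 − MPC) = 1/0.14.
ΔY = 153/0.14 = 1092.86 ≈ 1093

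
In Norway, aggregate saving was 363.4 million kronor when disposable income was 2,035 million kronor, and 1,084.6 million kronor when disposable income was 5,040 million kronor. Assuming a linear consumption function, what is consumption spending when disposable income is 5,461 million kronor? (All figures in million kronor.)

C = 4275.36

MPS = ΔS/ΔY = (1084.6 − 363.4)/(5040 − 2035) = 721.2/3005 = 0.24
MPC = 1 − MPS = 0.76
Autonomous saving = 363.4 − 0.24(2035) = -125, so a = 125
C = 125 + 0.76(5461) = 125 + 4150.36 = 4275.36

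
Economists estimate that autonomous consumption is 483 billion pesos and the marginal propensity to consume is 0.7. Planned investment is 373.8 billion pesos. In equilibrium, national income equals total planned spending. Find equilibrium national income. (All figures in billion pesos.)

Y = 2856

Y = C + I = 483 + 0.7Y + 373.8
Y − 0.7Y = 856.8
0.3Y = 856.8, so Y = 856.8/0.3 = 2856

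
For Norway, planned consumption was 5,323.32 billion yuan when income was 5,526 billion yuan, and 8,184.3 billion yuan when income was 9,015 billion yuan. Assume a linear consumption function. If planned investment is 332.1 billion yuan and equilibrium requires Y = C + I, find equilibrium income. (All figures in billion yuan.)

MPC = (8184.3 − 5323.32)/(9015 − 5526) = 2860.98/3489 = 0.82
a = 5323.32 − 0.82(5526) = 792
Equilibrium: Y = 792 + 0.82Y + 332.1
0.18Y = 1124.1, so Y = 1124.1/0.18 = 6245

Y = 6245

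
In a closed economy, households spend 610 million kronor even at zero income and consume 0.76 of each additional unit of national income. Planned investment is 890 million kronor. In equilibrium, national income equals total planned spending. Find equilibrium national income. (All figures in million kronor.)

Y = C + I = 610 + 0.76Y + 890
Y − 0.76Y = 1500
0.24Y = 1500, so Y = 1500/0.24 = 6250

Y = 6250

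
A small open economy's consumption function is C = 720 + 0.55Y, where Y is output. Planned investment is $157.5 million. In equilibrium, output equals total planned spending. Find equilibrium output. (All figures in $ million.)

Y = 1950

Y = C + I = 720 + 0.55Y + 157.5
Y − 0.55Y = 877.5
0.45Y = 877.5, so Y = 877.5/0.45 = 1950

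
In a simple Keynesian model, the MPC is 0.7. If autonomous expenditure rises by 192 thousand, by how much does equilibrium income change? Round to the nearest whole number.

ΔY ≈ 640

The multiplier is 1/(1 − MPC) = 1/0.3.
ΔY = 192/0.3 = 640.00 ≈ 640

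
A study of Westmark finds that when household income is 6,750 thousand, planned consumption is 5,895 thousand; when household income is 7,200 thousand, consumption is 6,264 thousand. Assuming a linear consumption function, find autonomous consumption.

a = 360

MPC = ΔC/ΔY = (6264 − 5895)/(7200 − 6750) = 369/450 = 0.82
a = C − MPC·Y = 5895 − 0.82(6750) = 5895 − 5535 = 360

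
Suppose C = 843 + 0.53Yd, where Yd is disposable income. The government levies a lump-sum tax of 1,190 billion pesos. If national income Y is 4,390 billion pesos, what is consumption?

Yd = Y − T = 4390 − 1190 = 3200
C = 843 + 0.53(3200) = 843 + 1696 = 2539

C = 2539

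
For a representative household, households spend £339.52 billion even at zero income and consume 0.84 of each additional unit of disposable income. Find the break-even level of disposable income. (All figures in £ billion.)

At break-even, C = Y: 339.52 + 0.84Y = Y
0.16Y = 339.52, so Y = 339.52/0.16 = 2122

Y = 2122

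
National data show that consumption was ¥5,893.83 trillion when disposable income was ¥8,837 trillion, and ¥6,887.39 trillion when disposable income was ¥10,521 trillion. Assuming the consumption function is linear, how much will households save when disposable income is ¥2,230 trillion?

MPC = (6887.39 − 5893.83)/(10521 − 8837) = 993.56/1684 = 0.59
a = 5893.83 − 0.59(8837) = 5893.83 − 5213.83 = 680
C = 680 + 0.59(2230) = 1995.7
S = 2230 − 1995.7 = 234.3

S = 234.3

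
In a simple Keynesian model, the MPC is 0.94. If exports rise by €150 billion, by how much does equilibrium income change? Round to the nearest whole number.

The multiplier is 1/(1 − MPC) = 1/0.06.
ΔY = 150/0.06 = 2500.00 ≈ 2500

ΔY ≈ 2500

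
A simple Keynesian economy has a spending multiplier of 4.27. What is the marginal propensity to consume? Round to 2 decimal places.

MPC = 0.77

k = 1/(1 − MPC), so 1 − MPC = 1/k = 1/4.27 = 0.2342
MPC = 1 − 0.2342 = 0.77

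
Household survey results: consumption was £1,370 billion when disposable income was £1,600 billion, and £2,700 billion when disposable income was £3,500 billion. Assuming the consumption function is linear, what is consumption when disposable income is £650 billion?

C = 705

MPC = (2700 − 1370)/(3500 − 1600) = 1330/1900 = 0.7
a = 1370 − 0.7(1600) = 1370 − 1120 = 250
C = 250 + 0.7(650) = 250 + 455 = 705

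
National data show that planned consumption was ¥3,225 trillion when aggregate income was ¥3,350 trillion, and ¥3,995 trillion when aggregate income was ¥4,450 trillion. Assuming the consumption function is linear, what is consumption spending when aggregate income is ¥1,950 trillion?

C = 2245

MPC = (3995 − 3225)/(4450 − 3350) = 770/1100 = 0.7
a = 3225 − 0.7(3350) = 3225 − 2345 = 880
C = 880 + 0.7(1950) = 880 + 1365 = 2245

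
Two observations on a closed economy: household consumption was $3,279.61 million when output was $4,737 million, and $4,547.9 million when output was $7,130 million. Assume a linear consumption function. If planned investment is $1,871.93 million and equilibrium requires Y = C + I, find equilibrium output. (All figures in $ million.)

Y = 5619

MPC = (4547.9 − 3279.61)/(7130 − 4737) = 1268.29/2393 = 0.53
a = 3279.61 − 0.53(4737) = 769
Equilibrium: Y = 769 + 0.53Y + 1871.93
0.47Y = 2640.93, so Y = 2640.93/0.47 = 5619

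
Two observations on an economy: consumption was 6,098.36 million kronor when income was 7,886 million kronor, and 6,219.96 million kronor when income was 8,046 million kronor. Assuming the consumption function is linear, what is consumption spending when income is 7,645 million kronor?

MPC = (6219.96 − 6098.36)/(8046 − 7886) = 121.6/160 = 0.76
a = 6098.36 − 0.76(7886) = 6098.36 − 5993.36 = 105
C = 105 + 0.76(7645) = 105 + 5810.2 = 5915.2

C = 5915.2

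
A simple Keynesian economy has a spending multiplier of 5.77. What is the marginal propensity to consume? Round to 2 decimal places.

MPC = 0.83

k = 1/(1 − MPC), so 1 − MPC = 1/k = 1/5.77 = 0.1733
MPC = 1 − 0.1733 = 0.83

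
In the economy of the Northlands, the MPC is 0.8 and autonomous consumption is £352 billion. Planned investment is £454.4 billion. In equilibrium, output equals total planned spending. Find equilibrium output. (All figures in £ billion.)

Y = 4032

Y = C + I = 352 + 0.8Y + 454.4
Y − 0.8Y = 806.4
0.2Y = 806.4, so Y = 806.4/0.2 = 4032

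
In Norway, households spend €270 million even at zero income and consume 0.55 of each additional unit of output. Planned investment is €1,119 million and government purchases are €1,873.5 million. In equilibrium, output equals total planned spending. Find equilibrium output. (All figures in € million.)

Y = C + I + G = 270 + 0.55Y + 1119 + 1873.5
Y − 0.55Y = 3262.5
0.45Y = 3262.5, so Y = 3262.5/0.45 = 7250

Y = 7250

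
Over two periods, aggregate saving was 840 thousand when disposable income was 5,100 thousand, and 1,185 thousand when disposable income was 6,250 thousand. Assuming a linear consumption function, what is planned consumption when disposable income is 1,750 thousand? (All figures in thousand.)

MPS = ΔS/ΔY = (1185 − 840)/(6250 − 5100) = 345/1150 = 0.3
MPC = 1 − MPS = 0.7
Autonomous saving = 840 − 0.3(5100) = -690, so a = 690
C = 690 + 0.7(1750) = 690 + 1225 = 1915

C = 1915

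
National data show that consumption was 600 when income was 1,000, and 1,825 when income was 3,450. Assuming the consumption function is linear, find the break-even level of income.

Y = 200

MPC = (1825 − 600)/(3450 − 1000) = 1225/2450 = 0.5
a = 600 − 0.5(1000) = 600 − 500 = 100
Break-even: Y = a/(1−MPC) = 100/0.5 = 200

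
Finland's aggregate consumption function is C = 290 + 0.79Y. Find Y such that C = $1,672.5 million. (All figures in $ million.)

290 + 0.79Y = 1672.5
0.79Y = 1382.5, so Y = 1382.5/0.79 = 1750

Y = 1750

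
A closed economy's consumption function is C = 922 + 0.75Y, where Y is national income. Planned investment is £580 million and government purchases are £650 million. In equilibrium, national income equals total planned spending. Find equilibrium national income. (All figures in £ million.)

Y = C + I + G = 922 + 0.75Y + 580 + 650
Y − 0.75Y = 2152
0.25Y = 2152, so Y = 2152/0.25 = 8608

Y = 8608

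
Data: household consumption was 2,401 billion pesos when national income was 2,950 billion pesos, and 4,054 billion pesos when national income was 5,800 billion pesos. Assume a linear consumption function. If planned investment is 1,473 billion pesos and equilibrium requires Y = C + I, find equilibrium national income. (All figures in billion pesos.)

Y = 5150

MPC = (4054 − 2401)/(5800 − 2950) = 1653/2850 = 0.58
a = 2401 − 0.58(2950) = 690
Equilibrium: Y = 690 + 0.58Y + 1473
0.42Y = 2163, so Y = 2163/0.42 = 5150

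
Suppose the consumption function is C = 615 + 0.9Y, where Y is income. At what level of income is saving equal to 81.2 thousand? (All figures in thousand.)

Y = 6962

S = Y − C = -615 + 0.1Y
-615 + 0.1Y = 81.2, so 0.1Y = 696.2 and Y = 6962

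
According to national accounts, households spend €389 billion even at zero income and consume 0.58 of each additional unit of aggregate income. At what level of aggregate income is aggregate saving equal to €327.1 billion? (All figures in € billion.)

S = Y − C = -389 + 0.42Y
-389 + 0.42Y = 327.1, so 0.42Y = 716.1 and Y = 1705

Y = 1705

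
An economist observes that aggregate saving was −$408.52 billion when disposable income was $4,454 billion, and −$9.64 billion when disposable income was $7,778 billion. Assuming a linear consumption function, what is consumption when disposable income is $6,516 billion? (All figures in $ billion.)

C = 6677.08

MPS = ΔS/ΔY = (-9.64 − (-408.52))/(7778 − 4454) = 398.88/3324 = 0.12
MPC = 1 − MPS = 0.88
Autonomous saving = -408.52 − 0.12(4454) = -943, so a = 943
C = 943 + 0.88(6516) = 943 + 5734.08 = 6677.08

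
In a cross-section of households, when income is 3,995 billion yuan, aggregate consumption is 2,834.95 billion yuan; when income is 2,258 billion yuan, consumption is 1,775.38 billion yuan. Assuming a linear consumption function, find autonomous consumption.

MPC = ΔC/ΔY = (2834.95 − 1775.38)/(3995 − 2258) = 1059.57/1737 = 0.61
a = C − MPC·Y = 1775.38 − 0.61(2258) = 1775.38 − 1377.38 = 398

a = 398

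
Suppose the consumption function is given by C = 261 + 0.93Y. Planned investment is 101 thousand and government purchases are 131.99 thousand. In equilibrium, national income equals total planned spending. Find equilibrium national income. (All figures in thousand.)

Y = C + I + G = 261 + 0.93Y + 101 + 131.99
Y − 0.93Y = 493.99
0.07Y = 493.99, so Y = 493.99/0.07 = 7057

Y = 7057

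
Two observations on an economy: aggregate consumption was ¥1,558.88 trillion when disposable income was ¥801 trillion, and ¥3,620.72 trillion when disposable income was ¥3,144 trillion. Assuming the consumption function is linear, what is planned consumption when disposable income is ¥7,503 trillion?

MPC = (3620.72 − 1558.88)/(3144 − 801) = 2061.84/2343 = 0.88
a = 1558.88 − 0.88(801) = 1558.88 − 704.88 = 854
C = 854 + 0.88(7503) = 854 + 6602.64 = 7456.64

C = 7456.64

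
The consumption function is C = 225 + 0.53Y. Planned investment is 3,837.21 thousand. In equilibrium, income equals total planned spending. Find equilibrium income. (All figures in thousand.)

Y = C + I = 225 + 0.53Y + 3837.21
Y − 0.53Y = 4062.21
0.47Y = 4062.21, so Y = 4062.21/0.47 = 8643

Y = 8643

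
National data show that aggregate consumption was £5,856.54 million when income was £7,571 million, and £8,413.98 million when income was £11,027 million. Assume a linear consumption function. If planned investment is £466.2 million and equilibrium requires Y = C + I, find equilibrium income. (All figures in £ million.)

MPC = (8413.98 − 5856.54)/(11027 − 7571) = 2557.44/3456 = 0.74
a = 5856.54 − 0.74(7571) = 254
Equilibrium: Y = 254 + 0.74Y + 466.2
0.26Y = 720.2, so Y = 720.2/0.26 = 2770

Y = 2770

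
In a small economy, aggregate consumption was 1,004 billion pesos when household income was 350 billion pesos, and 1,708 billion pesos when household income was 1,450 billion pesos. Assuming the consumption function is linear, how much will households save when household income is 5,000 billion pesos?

S = 1020

MPC = (1708 − 1004)/(1450 − 350) = 704/1100 = 0.64
a = 1004 − 0.64(350) = 1004 − 224 = 780
C = 780 + 0.64(5000) = 3980
S = 5000 − 3980 = 1020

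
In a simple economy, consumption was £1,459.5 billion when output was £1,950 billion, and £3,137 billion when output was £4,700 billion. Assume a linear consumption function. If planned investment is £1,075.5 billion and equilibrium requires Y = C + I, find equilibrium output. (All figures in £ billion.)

Y = 3450

MPC = (3137 − 1459.5)/(4700 − 1950) = 1677.5/2750 = 0.61
a = 1459.5 − 0.61(1950) = 270
Equilibrium: Y = 270 + 0.61Y + 1075.5
0.39Y = 1345.5, so Y = 1345.5/0.39 = 3450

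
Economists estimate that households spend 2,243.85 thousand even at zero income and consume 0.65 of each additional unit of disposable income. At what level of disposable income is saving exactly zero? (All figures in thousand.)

Y = 6411

At break-even, C = Y: 2243.85 + 0.65Y = Y
0.35Y = 2243.85, so Y = 2243.85/0.35 = 6411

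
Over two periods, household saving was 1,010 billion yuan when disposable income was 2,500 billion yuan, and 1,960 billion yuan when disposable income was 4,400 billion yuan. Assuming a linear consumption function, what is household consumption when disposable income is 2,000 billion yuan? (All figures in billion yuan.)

MPS = ΔS/ΔY = (1960 − 1010)/(4400 − 2500) = 950/1900 = 0.5
MPC = 1 − MPS = 0.5
Autonomous saving = 1010 − 0.5(2500) = -240, so a = 240
C = 240 + 0.5(2000) = 240 + 1000 = 1240

C = 1240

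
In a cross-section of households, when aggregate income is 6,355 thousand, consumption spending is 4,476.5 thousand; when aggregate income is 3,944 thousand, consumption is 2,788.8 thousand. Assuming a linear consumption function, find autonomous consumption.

MPC = ΔC/ΔY = (4476.5 − 2788.8)/(6355 − 3944) = 1687.7/2411 = 0.7
a = C − MPC·Y = 2788.8 − 0.7(3944) = 2788.8 − 2760.8 = 28

a = 28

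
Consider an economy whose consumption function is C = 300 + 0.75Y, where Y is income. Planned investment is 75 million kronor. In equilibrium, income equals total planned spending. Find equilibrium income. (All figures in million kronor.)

Y = C + I = 300 + 0.75Y + 75
Y − 0.75Y = 375
0.25Y = 375, so Y = 375/0.25 = 1500

Y = 1500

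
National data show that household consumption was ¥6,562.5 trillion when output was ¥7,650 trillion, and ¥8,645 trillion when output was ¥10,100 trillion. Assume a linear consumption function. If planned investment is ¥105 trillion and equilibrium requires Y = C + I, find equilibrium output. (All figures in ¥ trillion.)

Y = 1100

MPC = (8645 − 6562.5)/(10100 − 7650) = 2082.5/2450 = 0.85
a = 6562.5 − 0.85(7650) = 60
Equilibrium: Y = 60 + 0.85Y + 105
0.15Y = 165, so Y = 165/0.15 = 1100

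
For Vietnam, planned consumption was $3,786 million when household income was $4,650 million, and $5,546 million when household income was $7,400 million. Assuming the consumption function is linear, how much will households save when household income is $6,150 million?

MPC = (5546 − 3786)/(7400 − 4650) = 1760/2750 = 0.64
a = 3786 − 0.64(4650) = 3786 − 2976 = 810
C = 810 + 0.64(6150) = 4746
S = 6150 − 4746 = 1404

S = 1404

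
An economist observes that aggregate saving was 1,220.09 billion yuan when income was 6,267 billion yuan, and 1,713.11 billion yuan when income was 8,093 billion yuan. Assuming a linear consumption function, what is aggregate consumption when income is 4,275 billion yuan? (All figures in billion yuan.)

C = 3592.75

MPS = ΔS/ΔY = (1713.11 − 1220.09)/(8093 − 6267) = 493.02/1826 = 0.27
MPC = 1 − MPS = 0.73
Autonomous saving = 1220.09 − 0.27(6267) = -472, so a = 472
C = 472 + 0.73(4275) = 472 + 3120.75 = 3592.75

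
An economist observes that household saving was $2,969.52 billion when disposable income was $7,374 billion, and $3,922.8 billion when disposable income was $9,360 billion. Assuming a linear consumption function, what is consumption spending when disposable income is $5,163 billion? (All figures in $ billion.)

C = 3254.76

MPS = ΔS/ΔY = (3922.8 − 2969.52)/(9360 − 7374) = 953.28/1986 = 0.48
MPC = 1 − MPS = 0.52
Autonomous saving = 2969.52 − 0.48(7374) = -570, so a = 570
C = 570 + 0.52(5163) = 570 + 2684.76 = 3254.76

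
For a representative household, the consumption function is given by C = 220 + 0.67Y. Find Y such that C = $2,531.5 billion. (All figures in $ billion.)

220 + 0.67Y = 2531.5
0.67Y = 2311.5, so Y = 2311.5/0.67 = 3450

Y = 3450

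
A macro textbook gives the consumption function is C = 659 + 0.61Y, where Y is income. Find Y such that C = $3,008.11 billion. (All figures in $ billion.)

659 + 0.61Y = 3008.11
0.61Y = 2349.11, so Y = 2349.11/0.61 = 3851

Y = 3851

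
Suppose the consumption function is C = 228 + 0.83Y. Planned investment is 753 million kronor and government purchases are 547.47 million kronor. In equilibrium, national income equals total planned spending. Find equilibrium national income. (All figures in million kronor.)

Y = 8991

Y = C + I + G = 228 + 0.83Y + 753 + 547.47
Y − 0.83Y = 1528.47
0.17Y = 1528.47, so Y = 1528.47/0.17 = 8991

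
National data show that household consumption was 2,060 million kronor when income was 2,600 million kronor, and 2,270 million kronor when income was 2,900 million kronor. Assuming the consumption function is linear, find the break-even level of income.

Y = 800

MPC = (2270 − 2060)/(2900 − 2600) = 210/300 = 0.7
a = 2060 − 0.7(2600) = 2060 − 1820 = 240
Break-even: Y = a/(1−MPC) = 240/0.3 = 800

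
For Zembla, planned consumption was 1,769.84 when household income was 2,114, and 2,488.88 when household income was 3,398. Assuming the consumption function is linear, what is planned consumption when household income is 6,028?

MPC = (2488.88 − 1769.84)/(3398 − 2114) = 719.04/1284 = 0.56
a = 1769.84 − 0.56(2114) = 1769.84 − 1183.84 = 586
C = 586 + 0.56(6028) = 586 + 3375.68 = 3961.68

C = 3961.68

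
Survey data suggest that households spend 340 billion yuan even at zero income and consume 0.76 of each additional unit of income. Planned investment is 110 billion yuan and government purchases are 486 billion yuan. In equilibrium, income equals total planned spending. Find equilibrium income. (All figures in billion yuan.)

Y = C + I + G = 340 + 0.76Y + 110 + 486
Y − 0.76Y = 936
0.24Y = 936, so Y = 936/0.24 = 3900

Y = 3900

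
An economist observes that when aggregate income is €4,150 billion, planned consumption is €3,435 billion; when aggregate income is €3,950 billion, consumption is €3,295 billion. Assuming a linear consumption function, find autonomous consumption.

a = 530

MPC = ΔC/ΔY = (3435 − 3295)/(4150 − 3950) = 140/200 = 0.7
a = C − MPC·Y = 3295 − 0.7(3950) = 3295 − 2765 = 530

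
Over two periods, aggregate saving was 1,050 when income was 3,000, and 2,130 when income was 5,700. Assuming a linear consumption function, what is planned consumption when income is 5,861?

MPS = ΔS/ΔY = (2130 − 1050)/(5700 − 3000) = 1080/2700 = 0.4
MPC = 1 − MPS = 0.6
Autonomous saving = 1050 − 0.4(3000) = -150, so a = 150
C = 150 + 0.6(5861) = 150 + 3516.6 = 3666.6

C = 3666.6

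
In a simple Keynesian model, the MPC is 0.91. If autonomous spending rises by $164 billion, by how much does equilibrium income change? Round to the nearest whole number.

The multiplier is 1/(1 − MPC) = 1/0.09.
ΔY = 164/0.09 = 1822.22 ≈ 1822

ΔY ≈ 1822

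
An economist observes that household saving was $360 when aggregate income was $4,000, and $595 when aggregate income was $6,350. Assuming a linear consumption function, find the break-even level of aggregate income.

MPS = ΔS/ΔY = (595 − 360)/(6350 − 4000) = 235/2350 = 0.1
MPC = 1 − MPS = 0.9
From S(4000) = 360: −a + 0.1(4000) = 360, so a = 400 − 360 = 40
Break-even (S = 0): Y = a/MPS = 40/0.1 = 400

Y = 400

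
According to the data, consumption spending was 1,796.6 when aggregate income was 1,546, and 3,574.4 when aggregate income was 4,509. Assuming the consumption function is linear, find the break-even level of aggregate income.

Y = 2172.5

MPC = (3574.4 − 1796.6)/(4509 − 1546) = 1777.8/2963 = 0.6
a = 1796.6 − 0.6(1546) = 1796.6 − 927.6 = 869
Break-even: Y = a/(1−MPC) = 869/0.4 = 2172.5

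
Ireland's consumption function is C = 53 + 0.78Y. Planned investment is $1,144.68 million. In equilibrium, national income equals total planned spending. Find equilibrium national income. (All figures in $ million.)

Y = 5444

Y = C + I = 53 + 0.78Y + 1144.68
Y − 0.78Y = 1197.68
0.22Y = 1197.68, so Y = 1197.68/0.22 = 5444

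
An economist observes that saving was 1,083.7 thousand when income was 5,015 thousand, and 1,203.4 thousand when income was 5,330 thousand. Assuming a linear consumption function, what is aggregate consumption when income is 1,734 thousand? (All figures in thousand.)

MPS = ΔS/ΔY = (1203.4 − 1083.7)/(5330 − 5015) = 119.7/315 = 0.38
MPC = 1 − MPS = 0.62
Autonomous saving = 1083.7 − 0.38(5015) = -822, so a = 822
C = 822 + 0.62(1734) = 822 + 1075.08 = 1897.08

C = 1897.08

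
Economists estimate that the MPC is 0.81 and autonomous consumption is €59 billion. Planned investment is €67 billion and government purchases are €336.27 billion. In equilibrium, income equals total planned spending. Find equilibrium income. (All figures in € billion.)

Y = 2433

Y = C + I + G = 59 + 0.81Y + 67 + 336.27
Y − 0.81Y = 462.27
0.19Y = 462.27, so Y = 462.27/0.19 = 2433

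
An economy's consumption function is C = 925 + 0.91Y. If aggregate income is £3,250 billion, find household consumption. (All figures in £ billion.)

C = 925 + 0.91(3250) = 925 + 2957.5 = 3882.5

C = 3882.5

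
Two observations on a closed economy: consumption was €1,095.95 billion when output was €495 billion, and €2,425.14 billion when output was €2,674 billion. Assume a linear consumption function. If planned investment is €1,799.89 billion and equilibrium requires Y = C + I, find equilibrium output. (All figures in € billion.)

MPC = (2425.14 − 1095.95)/(2674 − 495) = 1329.19/2179 = 0.61
a = 1095.95 − 0.61(495) = 794
Equilibrium: Y = 794 + 0.61Y + 1799.89
0.39Y = 2593.89, so Y = 2593.89/0.39 = 6651

Y = 6651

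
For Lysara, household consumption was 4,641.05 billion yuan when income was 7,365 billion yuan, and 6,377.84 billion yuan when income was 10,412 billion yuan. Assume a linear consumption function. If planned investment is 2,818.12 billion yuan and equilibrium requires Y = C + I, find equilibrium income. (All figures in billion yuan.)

MPC = (6377.84 − 4641.05)/(10412 − 7365) = 1736.79/3047 = 0.57
a = 4641.05 − 0.57(7365) = 443
Equilibrium: Y = 443 + 0.57Y + 2818.12
0.43Y = 3261.12, so Y = 3261.12/0.43 = 7584

Y = 7584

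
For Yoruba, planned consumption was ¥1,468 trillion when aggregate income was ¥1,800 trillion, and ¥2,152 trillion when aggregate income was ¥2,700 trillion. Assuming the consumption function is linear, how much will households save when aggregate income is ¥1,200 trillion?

S = 188

MPC = (2152 − 1468)/(2700 − 1800) = 684/900 = 0.76
a = 1468 − 0.76(1800) = 1468 − 1368 = 100
C = 100 + 0.76(1200) = 1012
S = 1200 − 1012 = 188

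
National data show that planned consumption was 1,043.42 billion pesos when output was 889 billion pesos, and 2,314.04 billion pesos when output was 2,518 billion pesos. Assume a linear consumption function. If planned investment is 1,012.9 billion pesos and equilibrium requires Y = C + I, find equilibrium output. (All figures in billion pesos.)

MPC = (2314.04 − 1043.42)/(2518 − 889) = 1270.62/1629 = 0.78
a = 1043.42 − 0.78(889) = 350
Equilibrium: Y = 350 + 0.78Y + 1012.9
0.22Y = 1362.9, so Y = 1362.9/0.22 = 6195

Y = 6195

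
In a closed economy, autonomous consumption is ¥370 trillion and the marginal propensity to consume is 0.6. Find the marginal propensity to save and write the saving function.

MPS = 0.4; S = -370 + 0.4Y

MPS = 1 − MPC = 1 − 0.6 = 0.4
S = Y − C = -370 + 0.4Y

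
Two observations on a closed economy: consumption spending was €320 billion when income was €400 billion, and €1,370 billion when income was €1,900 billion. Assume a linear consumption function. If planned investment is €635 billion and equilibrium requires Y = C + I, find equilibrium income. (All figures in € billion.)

MPC = (1370 − 320)/(1900 − 400) = 1050/1500 = 0.7
a = 320 − 0.7(400) = 40
Equilibrium: Y = 40 + 0.7Y + 635
0.3Y = 675, so Y = 675/0.3 = 2250

Y = 2250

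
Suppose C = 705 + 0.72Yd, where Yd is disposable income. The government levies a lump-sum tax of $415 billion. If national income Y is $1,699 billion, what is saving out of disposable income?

S = -345.48

Yd = Y − T = 1699 − 415 = 1284
C = 705 + 0.72(1284) = 705 + 924.48 = 1629.48
S = Yd − C = 1284 − 1629.48 = -345.48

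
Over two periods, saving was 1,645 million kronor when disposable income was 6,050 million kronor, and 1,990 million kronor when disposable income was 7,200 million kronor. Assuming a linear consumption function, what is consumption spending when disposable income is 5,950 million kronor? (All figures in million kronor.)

C = 4335

MPS = ΔS/ΔY = (1990 − 1645)/(7200 − 6050) = 345/1150 = 0.3
MPC = 1 − MPS = 0.7
Autonomous saving = 1645 − 0.3(6050) = -170, so a = 170
C = 170 + 0.7(5950) = 170 + 4165 = 4335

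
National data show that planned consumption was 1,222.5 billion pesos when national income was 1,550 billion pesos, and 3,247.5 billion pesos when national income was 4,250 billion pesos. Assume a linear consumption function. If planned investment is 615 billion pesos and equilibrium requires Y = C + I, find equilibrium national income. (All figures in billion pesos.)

Y = 2700

MPC = (3247.5 − 1222.5)/(4250 − 1550) = 2025/2700 = 0.75
a = 1222.5 − 0.75(1550) = 60
Equilibrium: Y = 60 + 0.75Y + 615
0.25Y = 675, so Y = 675/0.25 = 2700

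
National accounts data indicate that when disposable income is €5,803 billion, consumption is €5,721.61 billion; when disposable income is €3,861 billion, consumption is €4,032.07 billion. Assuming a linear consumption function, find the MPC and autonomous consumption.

MPC = ΔC/ΔY = (5721.61 − 4032.07)/(5803 − 3861) = 1689.54/1942 = 0.87
a = C − MPC·Y = 4032.07 − 0.87(3861) = 4032.07 − 3359.07 = 673

MPC = 0.87; a = 673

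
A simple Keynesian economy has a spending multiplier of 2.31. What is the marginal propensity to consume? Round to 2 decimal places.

k = 1/(1 − MPC), so 1 − MPC = 1/k = 1/2.31 = 0.4329
MPC = 1 − 0.4329 = 0.57

MPC = 0.57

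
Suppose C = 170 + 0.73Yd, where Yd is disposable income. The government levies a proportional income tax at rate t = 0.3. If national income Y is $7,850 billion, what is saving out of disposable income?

Yd = (1 − 0.3)(7850) = 0.7(7850) = 5495
C = 170 + 0.73(5495) = 170 + 4011.35 = 4181.35
S = Yd − C = 5495 − 4181.35 = 1313.65

S = 1313.65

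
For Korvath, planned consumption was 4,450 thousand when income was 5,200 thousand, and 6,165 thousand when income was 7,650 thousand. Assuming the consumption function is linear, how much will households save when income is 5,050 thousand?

S = 705

MPC = (6165 − 4450)/(7650 − 5200) = 1715/2450 = 0.7
a = 4450 − 0.7(5200) = 4450 − 3640 = 810
C = 810 + 0.7(5050) = 4345
S = 5050 − 4345 = 705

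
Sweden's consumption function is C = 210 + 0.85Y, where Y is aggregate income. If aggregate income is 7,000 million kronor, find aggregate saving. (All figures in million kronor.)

C = 210 + 0.85(7000) = 210 + 5950 = 6160
S = Y − C = 7000 − 6160 = 840

S = 840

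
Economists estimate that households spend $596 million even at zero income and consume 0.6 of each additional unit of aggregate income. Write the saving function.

S = Y − C = Y − (596 + 0.6Y) = -596 + (1 − 0.6)Y

S = -596 + 0.4Y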